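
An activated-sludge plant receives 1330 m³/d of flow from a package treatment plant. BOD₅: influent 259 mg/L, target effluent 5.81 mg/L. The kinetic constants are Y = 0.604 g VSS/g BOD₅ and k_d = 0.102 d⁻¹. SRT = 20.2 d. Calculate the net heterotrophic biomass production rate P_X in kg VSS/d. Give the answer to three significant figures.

P_X ≈ 66.5 kg VSS/d

The observed yield is Y_obs = Y/(1 + k_d·θ_c) = 0.604 / (1 + 0.102 × 20.2) = 0.604 / 3.060 = 0.1974 g VSS per g BOD₅ removed.
Q·(S₀ − S) = 1330 × (259 − 5.81) × 10⁻³ = 336.7 kg/d removed.
So the net sludge growth is P_X = 0.1974 × 336.7 = 66.46 kg VSS/d.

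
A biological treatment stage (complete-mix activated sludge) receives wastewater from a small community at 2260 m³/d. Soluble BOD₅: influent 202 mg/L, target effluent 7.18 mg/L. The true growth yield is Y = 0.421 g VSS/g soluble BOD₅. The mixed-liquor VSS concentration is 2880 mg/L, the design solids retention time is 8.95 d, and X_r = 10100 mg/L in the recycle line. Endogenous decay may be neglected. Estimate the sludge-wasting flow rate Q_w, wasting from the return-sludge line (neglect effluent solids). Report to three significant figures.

Q_w ≈ 18.4 m³/d

V·X = Y·Q·ΔS·θ_c gives V = 0.421 × 2260 × (202 − 7.18) × 8.95 / 2880 = 576.0 m³.
Wasting from the return line (neglecting effluent solids): Q_w = V·X / (θ_c·X_r) = 576.0 × 2880 / (8.95 × 10100) = 18.35 m³/d.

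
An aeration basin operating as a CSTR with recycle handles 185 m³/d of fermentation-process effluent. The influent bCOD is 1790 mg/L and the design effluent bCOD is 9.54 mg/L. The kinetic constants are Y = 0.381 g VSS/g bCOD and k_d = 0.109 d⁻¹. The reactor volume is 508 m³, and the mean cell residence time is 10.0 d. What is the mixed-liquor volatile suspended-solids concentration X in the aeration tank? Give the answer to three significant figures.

From V·X·(1 + k_d·θ_c) = Y·Q·(S₀ − S)·θ_c: X = 0.381 × 185 × (1790 − 9.54) × 10.0 / [508 × (1 + 0.109 × 10.0)] = 1182 mg/L.

X ≈ 1180 mg/L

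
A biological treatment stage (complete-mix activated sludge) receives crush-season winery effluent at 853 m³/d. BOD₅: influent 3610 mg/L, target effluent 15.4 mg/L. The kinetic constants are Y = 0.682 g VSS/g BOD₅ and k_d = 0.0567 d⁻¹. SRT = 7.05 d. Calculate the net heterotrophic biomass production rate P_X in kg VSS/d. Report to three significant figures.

Y_obs = Y / (1 + k_d θ_c) = 0.682 / (1 + 0.0567 × 7.05) = 0.682 / 1.400 = 0.4872.
Mass of BOD₅ removed per day: Q(S₀ − S) = 853 × 3595 g/m³ = 3066 kg/d.
P_X = Y_obs · Q(S₀ − S) = 0.4872 × 3066 = 1494 kg VSS/d.

P_X ≈ 1490 kg VSS/d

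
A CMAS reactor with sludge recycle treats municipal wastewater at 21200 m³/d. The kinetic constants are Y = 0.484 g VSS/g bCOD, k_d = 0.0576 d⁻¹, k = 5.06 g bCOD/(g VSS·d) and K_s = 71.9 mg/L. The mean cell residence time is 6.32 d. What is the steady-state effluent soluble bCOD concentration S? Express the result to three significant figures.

For a completely mixed reactor with recycle the Lawrence–McCarty relation gives S = K_s·(1 + k_d·θ_c) / [θ_c·(Y·k − k_d) − 1] = 71.9 × (1 + 0.0576 × 6.32) / [6.32 × (0.484 × 5.06 − 0.0576) − 1] = 98.07 / 14.11 = 6.949 mg/L.

S ≈ 6.95 mg/L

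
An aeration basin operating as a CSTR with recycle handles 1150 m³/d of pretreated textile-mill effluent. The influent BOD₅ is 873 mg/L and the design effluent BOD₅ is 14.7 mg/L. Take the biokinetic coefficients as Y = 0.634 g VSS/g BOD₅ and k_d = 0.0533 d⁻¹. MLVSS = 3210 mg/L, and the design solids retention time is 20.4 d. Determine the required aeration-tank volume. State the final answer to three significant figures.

V ≈ 1910 m³

From the SRT design equation V = Y Q (S₀−S) θ_c / [X (1 + k_d θ_c)] = 0.634 × 1150 × (873 − 14.7) × 20.4 / [3210 × (1 + 0.0533 × 20.4)] = 1.28×10^7 / 6700 = 1905 m³.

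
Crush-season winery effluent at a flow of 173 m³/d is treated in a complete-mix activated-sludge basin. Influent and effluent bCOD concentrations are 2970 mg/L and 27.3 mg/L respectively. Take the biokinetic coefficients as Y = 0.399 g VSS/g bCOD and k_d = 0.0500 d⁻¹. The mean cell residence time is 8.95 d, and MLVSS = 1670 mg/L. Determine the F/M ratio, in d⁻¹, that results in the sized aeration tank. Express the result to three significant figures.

Rearranging the biomass balance for a CMAS with decay, V = Y·Q·ΔS·θ_c / [X·(1+k_d θ_c)] = 0.399 × 173 × (2970 − 27.3) × 8.95 / [1670 × (1 + 0.0500 × 8.95)] = 1.82×10^6 / 2417 = 752.1 m³.
Food-to-microorganism ratio F/M = Q S₀ / (V X) = 173 × 2970 / (752.1 × 1670) = 0.4091 d⁻¹.

F/M ≈ 0.409 d⁻¹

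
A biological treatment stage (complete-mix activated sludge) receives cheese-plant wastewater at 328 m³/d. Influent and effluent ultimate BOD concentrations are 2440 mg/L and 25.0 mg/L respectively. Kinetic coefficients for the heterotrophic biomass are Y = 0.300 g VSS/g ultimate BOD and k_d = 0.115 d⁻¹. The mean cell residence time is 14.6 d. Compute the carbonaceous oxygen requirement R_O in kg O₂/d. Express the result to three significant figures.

Y_obs = Y / (1 + k_d θ_c) = 0.300 / (1 + 0.115 × 14.6) = 0.300 / 2.679 = 0.1120.
Mass of ultimate BOD removed per day: Q(S₀ − S) = 328 × 2415 g/m³ = 792.1 kg/d.
P_X = Y_obs·Q·(S₀ − S) = 0.1120 × 792.1 = 88.70 kg VSS/d.
R_O = Q·ΔS − 1.42 P_X = 792.1 − 126.0 = 666.2 kg O₂/d.

R_O ≈ 666 kg O₂/d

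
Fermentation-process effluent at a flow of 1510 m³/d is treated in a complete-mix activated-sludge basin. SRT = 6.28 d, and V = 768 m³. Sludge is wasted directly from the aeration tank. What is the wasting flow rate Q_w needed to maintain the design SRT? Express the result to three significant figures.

Q_w ≈ 122 m³/d

With mixed-liquor wasting, θ_c = V/Q_w, so Q_w = V/θ_c = 768.0/6.28 = 122.3 m³/d.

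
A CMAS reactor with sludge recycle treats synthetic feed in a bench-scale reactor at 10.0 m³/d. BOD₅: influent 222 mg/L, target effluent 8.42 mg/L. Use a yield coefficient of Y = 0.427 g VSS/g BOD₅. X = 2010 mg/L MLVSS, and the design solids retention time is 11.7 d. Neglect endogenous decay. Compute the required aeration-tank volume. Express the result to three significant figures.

Biomass mass balance (decay neglected): V·X = Y·Q·(S₀ − S)·θ_c, so V = 0.427 × 10.0 × (222 − 8.42) × 11.7 / 2010 = 5.309 m³.

V ≈ 5.31 m³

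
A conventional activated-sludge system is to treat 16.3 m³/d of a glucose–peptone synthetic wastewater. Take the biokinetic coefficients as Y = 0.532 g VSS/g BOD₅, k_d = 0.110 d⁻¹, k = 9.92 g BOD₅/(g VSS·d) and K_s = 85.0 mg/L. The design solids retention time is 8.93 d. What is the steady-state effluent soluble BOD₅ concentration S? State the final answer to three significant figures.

From the Monod/SRT balance for a CMAS, S = K_s·(1+k_d θ_c)/[θ_c·(Y k − k_d) − 1] = 85.0 × (1 + 0.110 × 8.93) / [8.93 × (0.532 × 9.92 − 0.110) − 1] = 168.5 / 45.15 = 3.732 mg/L.

S ≈ 3.73 mg/L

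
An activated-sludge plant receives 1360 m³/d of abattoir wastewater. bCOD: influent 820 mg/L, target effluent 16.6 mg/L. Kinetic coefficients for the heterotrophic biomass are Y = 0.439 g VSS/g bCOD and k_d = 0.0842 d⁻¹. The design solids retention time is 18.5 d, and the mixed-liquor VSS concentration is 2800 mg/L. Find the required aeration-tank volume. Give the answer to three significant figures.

V ≈ 1240 m³

Steady-state biomass mass balance: V·X·(1 + k_d·θ_c) = Y·Q·(S₀ − S)·θ_c, so V = 0.439 × 1360 × (820 − 16.6) × 18.5 / [2800 × (1 + 0.0842 × 18.5)] = 8.87×10^6 / 7162 = 1239 m³.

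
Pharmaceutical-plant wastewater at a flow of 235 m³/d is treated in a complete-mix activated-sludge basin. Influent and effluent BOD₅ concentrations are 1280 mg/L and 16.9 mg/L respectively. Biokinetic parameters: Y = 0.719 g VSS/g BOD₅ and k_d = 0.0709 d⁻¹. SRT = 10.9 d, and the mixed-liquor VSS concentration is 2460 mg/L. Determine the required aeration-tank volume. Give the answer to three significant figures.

V ≈ 533 m³

Steady-state biomass mass balance: V·X·(1 + k_d·θ_c) = Y·Q·(S₀ − S)·θ_c, so V = 0.719 × 235 × (1280 − 16.9) × 10.9 / [2460 × (1 + 0.0709 × 10.9)] = 2.33×10^6 / 4361 = 533.4 m³.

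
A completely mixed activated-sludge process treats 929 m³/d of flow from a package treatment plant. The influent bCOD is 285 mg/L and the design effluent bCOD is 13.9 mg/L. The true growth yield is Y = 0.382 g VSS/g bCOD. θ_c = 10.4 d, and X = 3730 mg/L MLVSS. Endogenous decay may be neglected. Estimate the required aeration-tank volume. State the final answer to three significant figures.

With k_d = 0 the design equation reduces to V = Y Q (S₀−S) θ_c / X = 0.382 × 929 × (285 − 13.9) × 10.4 / 3730 = 268.2 m³.

V ≈ 268 m³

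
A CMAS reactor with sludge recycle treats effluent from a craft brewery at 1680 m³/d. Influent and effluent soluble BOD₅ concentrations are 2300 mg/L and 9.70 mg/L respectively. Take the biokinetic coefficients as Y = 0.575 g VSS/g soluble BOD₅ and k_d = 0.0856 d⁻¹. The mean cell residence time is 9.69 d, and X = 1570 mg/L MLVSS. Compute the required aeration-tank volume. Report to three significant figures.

Rearranging the biomass balance for a CMAS with decay, V = Y·Q·ΔS·θ_c / [X·(1+k_d θ_c)] = 0.575 × 1680 × (2300 − 9.70) × 9.69 / [1570 × (1 + 0.0856 × 9.69)] = 2.14×10^7 / 2872 = 7464 m³.

V ≈ 7460 m³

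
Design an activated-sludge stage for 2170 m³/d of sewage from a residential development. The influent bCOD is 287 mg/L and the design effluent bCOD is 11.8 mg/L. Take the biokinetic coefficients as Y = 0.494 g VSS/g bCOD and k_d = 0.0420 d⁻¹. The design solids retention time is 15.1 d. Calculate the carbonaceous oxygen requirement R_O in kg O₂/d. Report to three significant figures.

R_O ≈ 341 kg O₂/d

Correct the yield for decay: Y_obs = Y/(1 + k_d θ_c) = 0.494 / (1 + 0.0420 × 15.1) = 0.494 / 1.634 = 0.3023.
Mass of bCOD removed per day: Q(S₀ − S) = 2170 × 275.2 g/m³ = 597.2 kg/d.
P_X = Y_obs·Q·(S₀ − S) = 0.3023 × 597.2 = 180.5 kg VSS/d.
Carbonaceous O₂ demand = substrate oxidised − cell-mass equivalent = 597.2 − 1.42 × 180.5 = 340.8 kg O₂/d.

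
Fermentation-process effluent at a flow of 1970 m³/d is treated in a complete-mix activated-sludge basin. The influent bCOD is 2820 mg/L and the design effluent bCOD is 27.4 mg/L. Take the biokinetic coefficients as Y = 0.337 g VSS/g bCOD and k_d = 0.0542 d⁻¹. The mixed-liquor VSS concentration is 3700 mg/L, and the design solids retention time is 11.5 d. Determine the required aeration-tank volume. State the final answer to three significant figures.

V ≈ 3550 m³

Steady-state biomass mass balance: V·X·(1 + k_d·θ_c) = Y·Q·(S₀ − S)·θ_c, so V = 0.337 × 1970 × (2820 − 27.4) × 11.5 / [3700 × (1 + 0.0542 × 11.5)] = 2.13×10^7 / 6006 = 3550 m³.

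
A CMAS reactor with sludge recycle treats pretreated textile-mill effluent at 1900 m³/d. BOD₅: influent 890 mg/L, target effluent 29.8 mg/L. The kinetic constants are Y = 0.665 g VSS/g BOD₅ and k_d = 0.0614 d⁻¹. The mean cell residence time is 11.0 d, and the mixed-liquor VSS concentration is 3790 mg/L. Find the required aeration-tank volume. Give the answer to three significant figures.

Steady-state biomass mass balance: V·X·(1 + k_d·θ_c) = Y·Q·(S₀ − S)·θ_c, so V = 0.665 × 1900 × (890 − 29.8) × 11.0 / [3790 × (1 + 0.0614 × 11.0)] = 1.2×10^7 / 6350 = 1883 m³.

V ≈ 1880 m³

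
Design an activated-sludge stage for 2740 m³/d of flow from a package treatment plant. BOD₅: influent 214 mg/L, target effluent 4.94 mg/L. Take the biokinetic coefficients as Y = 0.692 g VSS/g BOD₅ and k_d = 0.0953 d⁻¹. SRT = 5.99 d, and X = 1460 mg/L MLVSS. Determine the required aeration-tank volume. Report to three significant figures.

Rearranging the biomass balance for a CMAS with decay, V = Y·Q·ΔS·θ_c / [X·(1+k_d θ_c)] = 0.692 × 2740 × (214 − 4.94) × 5.99 / [1460 × (1 + 0.0953 × 5.99)] = 2.37×10^6 / 2293 = 1035 m³.

V ≈ 1040 m³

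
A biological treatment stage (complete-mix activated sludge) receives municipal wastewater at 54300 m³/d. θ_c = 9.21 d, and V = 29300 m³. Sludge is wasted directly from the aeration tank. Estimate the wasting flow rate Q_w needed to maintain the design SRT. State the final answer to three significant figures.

Q_w ≈ 3180 m³/d

With mixed-liquor wasting, θ_c = V/Q_w, so Q_w = V/θ_c = 29300/9.21 = 3181 m³/d.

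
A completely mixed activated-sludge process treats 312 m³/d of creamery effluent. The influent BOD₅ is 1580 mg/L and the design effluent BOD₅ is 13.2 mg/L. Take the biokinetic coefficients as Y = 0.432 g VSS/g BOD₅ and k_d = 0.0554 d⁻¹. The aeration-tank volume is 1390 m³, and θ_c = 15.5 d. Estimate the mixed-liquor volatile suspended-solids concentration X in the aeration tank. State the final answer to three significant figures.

From V·X·(1 + k_d·θ_c) = Y·Q·(S₀ − S)·θ_c: X = 0.432 × 312 × (1580 − 13.2) × 15.5 / [1390 × (1 + 0.0554 × 15.5)] = 1267 mg/L.

X ≈ 1270 mg/L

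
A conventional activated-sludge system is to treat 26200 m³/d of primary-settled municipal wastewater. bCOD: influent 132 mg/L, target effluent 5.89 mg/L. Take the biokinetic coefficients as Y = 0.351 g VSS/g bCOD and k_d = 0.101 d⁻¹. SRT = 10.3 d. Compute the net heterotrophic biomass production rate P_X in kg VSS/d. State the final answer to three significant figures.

P_X ≈ 568 kg VSS/d

Correct the yield for decay: Y_obs = Y/(1 + k_d θ_c) = 0.351 / (1 + 0.101 × 10.3) = 0.351 / 2.040 = 0.1720.
Mass of bCOD removed per day: Q(S₀ − S) = 26200 × 126.1 g/m³ = 3304 kg/d.
Biomass produced: P_X = Y_obs·Q·ΔS = 0.1720 × 3304 ≈ 568.4 kg VSS/d.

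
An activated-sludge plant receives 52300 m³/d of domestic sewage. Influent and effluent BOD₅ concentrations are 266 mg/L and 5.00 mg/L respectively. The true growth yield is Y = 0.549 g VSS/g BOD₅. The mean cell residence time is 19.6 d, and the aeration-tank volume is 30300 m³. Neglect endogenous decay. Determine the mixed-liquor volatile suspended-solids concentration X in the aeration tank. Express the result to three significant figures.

From V·X = Y·Q·(S₀ − S)·θ_c (decay neglected): X = 0.549 × 52300 × (266 − 5.00) × 19.6 / 30300 = 4848 mg/L.

X ≈ 4850 mg/L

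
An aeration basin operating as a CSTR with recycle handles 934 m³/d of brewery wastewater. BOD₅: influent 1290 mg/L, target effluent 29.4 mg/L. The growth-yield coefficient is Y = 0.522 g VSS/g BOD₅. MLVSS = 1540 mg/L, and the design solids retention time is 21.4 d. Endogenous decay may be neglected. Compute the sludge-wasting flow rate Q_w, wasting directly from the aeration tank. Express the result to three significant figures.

Q_w ≈ 399 m³/d

Biomass mass balance (decay neglected): V·X = Y·Q·(S₀ − S)·θ_c, so V = 0.522 × 934 × (1290 − 29.4) × 21.4 / 1540 = 8541 m³.
For wasting at MLVSS concentration, Q_w = V/θ_c = 8541/21.4 = 399.1 m³/d.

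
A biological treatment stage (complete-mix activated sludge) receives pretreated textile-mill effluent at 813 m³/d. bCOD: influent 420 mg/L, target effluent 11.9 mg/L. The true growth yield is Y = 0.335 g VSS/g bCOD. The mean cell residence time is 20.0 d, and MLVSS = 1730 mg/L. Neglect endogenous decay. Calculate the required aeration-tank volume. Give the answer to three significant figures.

V ≈ 1280 m³

With k_d = 0 the design equation reduces to V = Y Q (S₀−S) θ_c / X = 0.335 × 813 × (420 − 11.9) × 20.0 / 1730 = 1285 m³.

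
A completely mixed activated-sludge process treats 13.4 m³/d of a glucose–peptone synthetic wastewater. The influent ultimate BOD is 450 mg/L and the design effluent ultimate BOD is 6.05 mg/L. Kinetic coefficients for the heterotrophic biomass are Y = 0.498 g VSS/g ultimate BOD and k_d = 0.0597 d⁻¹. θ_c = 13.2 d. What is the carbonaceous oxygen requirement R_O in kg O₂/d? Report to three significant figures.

Y_obs = Y / (1 + k_d θ_c) = 0.498 / (1 + 0.0597 × 13.2) = 0.498 / 1.788 = 0.2785.
ΔS = 450 − 6.05 = 443.9 mg/L, so the substrate removal rate is 13.4 × 443.9/1000 = 5.949 kg ultimate BOD/d.
Biomass synthesised: P_X = Y_obs × 5.949 = 1.657 kg VSS/d.
R_O = Q·ΔS − 1.42 P_X = 5.949 − 2.353 = 3.596 kg O₂/d.

R_O ≈ 3.60 kg O₂/d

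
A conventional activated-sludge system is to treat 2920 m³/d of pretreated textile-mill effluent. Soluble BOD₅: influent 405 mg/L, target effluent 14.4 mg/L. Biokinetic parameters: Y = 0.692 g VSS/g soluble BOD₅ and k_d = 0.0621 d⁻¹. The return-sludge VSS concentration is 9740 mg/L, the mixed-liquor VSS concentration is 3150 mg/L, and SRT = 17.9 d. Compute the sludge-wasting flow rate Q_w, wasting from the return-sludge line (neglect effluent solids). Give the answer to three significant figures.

Q_w ≈ 38.4 m³/d

Rearranging the biomass balance for a CMAS with decay, V = Y·Q·ΔS·θ_c / [X·(1+k_d θ_c)] = 0.692 × 2920 × (405 − 14.4) × 17.9 / [3150 × (1 + 0.0621 × 17.9)] = 1.41×10^7 / 6652 = 2124 m³.
Wasting from the return line (neglecting effluent solids): Q_w = V·X / (θ_c·X_r) = 2124 × 3150 / (17.9 × 9740) = 38.38 m³/d.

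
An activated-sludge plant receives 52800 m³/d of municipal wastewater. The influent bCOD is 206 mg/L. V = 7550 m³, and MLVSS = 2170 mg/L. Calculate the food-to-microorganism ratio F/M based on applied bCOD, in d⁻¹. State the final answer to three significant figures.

F/M = Q·S₀ / (V·X) = 52800 × 206 / (7550 × 2170) = 0.6639 g bCOD·(g VSS·d)⁻¹.

F/M ≈ 0.664 d⁻¹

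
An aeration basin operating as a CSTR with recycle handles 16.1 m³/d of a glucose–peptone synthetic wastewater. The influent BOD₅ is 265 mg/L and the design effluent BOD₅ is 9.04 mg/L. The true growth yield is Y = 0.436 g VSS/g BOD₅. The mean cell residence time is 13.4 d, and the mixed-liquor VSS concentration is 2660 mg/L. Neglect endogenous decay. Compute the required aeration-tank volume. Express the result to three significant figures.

With k_d = 0 the design equation reduces to V = Y Q (S₀−S) θ_c / X = 0.436 × 16.1 × (265 − 9.04) × 13.4 / 2660 = 9.051 m³.

V ≈ 9.05 m³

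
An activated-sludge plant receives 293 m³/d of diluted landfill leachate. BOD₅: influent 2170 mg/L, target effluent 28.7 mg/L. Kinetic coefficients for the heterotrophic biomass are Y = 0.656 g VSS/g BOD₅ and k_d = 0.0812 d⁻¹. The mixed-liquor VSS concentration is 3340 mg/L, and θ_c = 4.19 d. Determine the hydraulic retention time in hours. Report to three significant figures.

τ ≈ 31.6 h

Rearranging the biomass balance for a CMAS with decay, V = Y·Q·ΔS·θ_c / [X·(1+k_d θ_c)] = 0.656 × 293 × (2170 − 28.7) × 4.19 / [3340 × (1 + 0.0812 × 4.19)] = 1.72×10^6 / 4476 = 385.2 m³.
τ = V/Q = 385.2/293 = 1.315 d, or 31.56 h.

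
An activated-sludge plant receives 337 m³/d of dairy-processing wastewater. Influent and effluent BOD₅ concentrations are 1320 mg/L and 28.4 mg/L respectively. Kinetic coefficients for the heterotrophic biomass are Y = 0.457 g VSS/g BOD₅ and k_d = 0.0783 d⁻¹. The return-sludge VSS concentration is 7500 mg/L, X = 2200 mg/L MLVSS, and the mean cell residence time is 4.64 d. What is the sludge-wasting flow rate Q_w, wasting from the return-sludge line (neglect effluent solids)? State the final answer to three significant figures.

Steady-state biomass mass balance: V·X·(1 + k_d·θ_c) = Y·Q·(S₀ − S)·θ_c, so V = 0.457 × 337 × (1320 − 28.4) × 4.64 / [2200 × (1 + 0.0783 × 4.64)] = 9.23×10^5 / 2999 = 307.7 m³.
θ_c = V·X/(Q_w·X_r) when wasting from the recycle, so Q_w = V·X/(θ_c·X_r) = 307.7 × 2200 / (4.64 × 7500) = 19.45 m³/d.

Q_w ≈ 19.5 m³/d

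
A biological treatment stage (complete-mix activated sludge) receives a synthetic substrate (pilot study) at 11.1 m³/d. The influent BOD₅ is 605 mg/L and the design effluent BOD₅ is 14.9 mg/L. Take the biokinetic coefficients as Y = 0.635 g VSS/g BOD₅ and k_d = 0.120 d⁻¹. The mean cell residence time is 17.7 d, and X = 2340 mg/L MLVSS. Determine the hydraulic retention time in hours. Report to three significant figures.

τ ≈ 21.8 h

Rearranging the biomass balance for a CMAS with decay, V = Y·Q·ΔS·θ_c / [X·(1+k_d θ_c)] = 0.635 × 11.1 × (605 − 14.9) × 17.7 / [2340 × (1 + 0.120 × 17.7)] = 7.36×10^4 / 7310 = 10.07 m³.
τ = V/Q = 10.07/11.1 = 0.9073 d, or 21.77 h.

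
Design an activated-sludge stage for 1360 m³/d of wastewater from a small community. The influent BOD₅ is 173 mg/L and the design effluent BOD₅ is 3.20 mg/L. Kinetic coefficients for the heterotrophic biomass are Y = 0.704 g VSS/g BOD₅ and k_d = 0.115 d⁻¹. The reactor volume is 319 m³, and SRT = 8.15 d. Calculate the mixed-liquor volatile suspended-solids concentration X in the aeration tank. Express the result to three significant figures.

X ≈ 2140 mg/L

X = Y·Q·ΔS·θ_c / [V·(1 + k_d θ_c)] = 0.704 × 1360 × (173 − 3.20) × 8.15 / [319 × (1 + 0.115 × 8.15)] = 2144 mg/L.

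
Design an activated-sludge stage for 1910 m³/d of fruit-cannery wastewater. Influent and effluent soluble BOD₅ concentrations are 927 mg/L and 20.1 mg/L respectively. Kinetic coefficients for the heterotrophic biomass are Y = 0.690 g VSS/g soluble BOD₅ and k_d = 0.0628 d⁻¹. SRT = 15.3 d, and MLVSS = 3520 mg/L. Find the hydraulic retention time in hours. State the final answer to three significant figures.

τ ≈ 33.3 h

Rearranging the biomass balance for a CMAS with decay, V = Y·Q·ΔS·θ_c / [X·(1+k_d θ_c)] = 0.690 × 1910 × (927 − 20.1) × 15.3 / [3520 × (1 + 0.0628 × 15.3)] = 1.83×10^7 / 6902 = 2649 m³.
HRT = V/Q = 2649 m³ / 1910 m³·d⁻¹ = 1.387 d × 24 = 33.29 h.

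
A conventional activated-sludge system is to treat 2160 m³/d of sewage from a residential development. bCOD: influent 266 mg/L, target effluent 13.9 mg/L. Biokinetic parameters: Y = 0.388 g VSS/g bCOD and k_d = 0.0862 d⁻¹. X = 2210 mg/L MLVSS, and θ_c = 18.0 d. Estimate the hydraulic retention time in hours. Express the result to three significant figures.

From the SRT design equation V = Y Q (S₀−S) θ_c / [X (1 + k_d θ_c)] = 0.388 × 2160 × (266 − 13.9) × 18.0 / [2210 × (1 + 0.0862 × 18.0)] = 3.8×10^6 / 5639 = 674.4 m³.
τ = V/Q = 674.4/2160 = 0.3122 d, or 7.493 h.

τ ≈ 7.49 h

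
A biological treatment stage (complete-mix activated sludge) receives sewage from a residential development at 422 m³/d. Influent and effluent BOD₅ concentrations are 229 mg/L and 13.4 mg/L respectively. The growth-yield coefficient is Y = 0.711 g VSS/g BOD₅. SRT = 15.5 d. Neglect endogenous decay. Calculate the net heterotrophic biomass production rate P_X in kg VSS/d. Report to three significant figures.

No decay correction is needed, so Y_obs = Y = 0.711.
Substrate removed = Q·(S₀ − S) = 422 m³/d × (229 − 13.4) g/m³ = 9.1×10^4 g/d = 90.98 kg/d.
Net biomass production P_X = Y_obs × Q·(S₀ − S) = 0.7110 × 90.98 = 64.69 kg VSS/d.

P_X ≈ 64.7 kg VSS/d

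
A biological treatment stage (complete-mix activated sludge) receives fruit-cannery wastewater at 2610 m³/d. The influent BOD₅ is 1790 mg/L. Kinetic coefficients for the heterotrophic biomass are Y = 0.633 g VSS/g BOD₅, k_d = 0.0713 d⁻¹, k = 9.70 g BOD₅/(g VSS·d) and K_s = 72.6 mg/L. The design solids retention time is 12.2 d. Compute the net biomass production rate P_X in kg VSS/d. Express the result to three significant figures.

From the Monod/SRT balance for a CMAS, S = K_s·(1+k_d θ_c)/[θ_c·(Y k − k_d) − 1] = 72.6 × (1 + 0.0713 × 12.2) / [12.2 × (0.633 × 9.70 − 0.0713) − 1] = 135.8 / 73.04 = 1.859 mg/L.
The observed yield is Y_obs = Y/(1 + k_d·θ_c) = 0.633 / (1 + 0.0713 × 12.2) = 0.633 / 1.870 = 0.3385 g VSS per g BOD₅ removed.
Q·(S₀ − S) = 2610 × (1790 − 1.86) × 10⁻³ = 4667 kg/d removed.
P_X = Y_obs · Q(S₀ − S) = 0.3385 × 4667 = 1580 kg VSS/d.

P_X ≈ 1580 kg VSS/d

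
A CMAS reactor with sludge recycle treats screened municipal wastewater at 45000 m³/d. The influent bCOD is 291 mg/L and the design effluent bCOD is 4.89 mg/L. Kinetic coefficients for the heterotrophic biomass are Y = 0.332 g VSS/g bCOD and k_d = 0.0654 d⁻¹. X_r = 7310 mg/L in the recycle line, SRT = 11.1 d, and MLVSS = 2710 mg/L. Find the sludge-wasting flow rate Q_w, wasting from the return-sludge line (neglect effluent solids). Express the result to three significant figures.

Steady-state biomass mass balance: V·X·(1 + k_d·θ_c) = Y·Q·(S₀ − S)·θ_c, so V = 0.332 × 45000 × (291 − 4.89) × 11.1 / [2710 × (1 + 0.0654 × 11.1)] = 4.74×10^7 / 4677 = 10144 m³.
Wasting from the return line (neglecting effluent solids): Q_w = V·X / (θ_c·X_r) = 10144 × 2710 / (11.1 × 7310) = 338.8 m³/d.

Q_w ≈ 339 m³/d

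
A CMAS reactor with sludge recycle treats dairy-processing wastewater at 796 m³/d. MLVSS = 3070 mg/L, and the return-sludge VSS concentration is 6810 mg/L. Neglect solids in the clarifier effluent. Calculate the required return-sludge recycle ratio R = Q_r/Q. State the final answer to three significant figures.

R ≈ 0.821

R = Q_r/Q = X/(X_r − X) = 3070 / (6810 − 3070) = 0.8209.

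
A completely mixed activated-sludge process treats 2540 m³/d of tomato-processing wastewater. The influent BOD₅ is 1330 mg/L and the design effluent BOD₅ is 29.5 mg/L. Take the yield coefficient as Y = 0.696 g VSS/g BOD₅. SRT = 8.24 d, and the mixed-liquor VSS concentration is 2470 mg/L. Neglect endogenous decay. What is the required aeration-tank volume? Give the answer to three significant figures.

V ≈ 7670 m³

Biomass mass balance (decay neglected): V·X = Y·Q·(S₀ − S)·θ_c, so V = 0.696 × 2540 × (1330 − 29.5) × 8.24 / 2470 = 7670 m³.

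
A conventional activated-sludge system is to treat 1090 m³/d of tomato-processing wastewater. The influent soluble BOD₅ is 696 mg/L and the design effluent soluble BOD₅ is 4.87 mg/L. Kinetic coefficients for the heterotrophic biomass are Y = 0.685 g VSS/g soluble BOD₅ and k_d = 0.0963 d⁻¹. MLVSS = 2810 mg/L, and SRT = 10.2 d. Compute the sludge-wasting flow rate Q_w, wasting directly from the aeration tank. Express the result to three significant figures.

From the SRT design equation V = Y Q (S₀−S) θ_c / [X (1 + k_d θ_c)] = 0.685 × 1090 × (696 − 4.87) × 10.2 / [2810 × (1 + 0.0963 × 10.2)] = 5.26×10^6 / 5570 = 945.0 m³.
For wasting at MLVSS concentration, Q_w = V/θ_c = 945.0/10.2 = 92.64 m³/d.

Q_w ≈ 92.6 m³/d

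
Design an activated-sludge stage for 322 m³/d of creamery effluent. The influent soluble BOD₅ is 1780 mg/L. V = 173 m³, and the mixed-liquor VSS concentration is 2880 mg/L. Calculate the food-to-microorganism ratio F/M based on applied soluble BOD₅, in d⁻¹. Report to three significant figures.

F/M ≈ 1.15 d⁻¹

F/M = Q·S₀ / (V·X) = 322 × 1780 / (173.0 × 2880) = 1.150 g soluble BOD₅·(g VSS·d)⁻¹.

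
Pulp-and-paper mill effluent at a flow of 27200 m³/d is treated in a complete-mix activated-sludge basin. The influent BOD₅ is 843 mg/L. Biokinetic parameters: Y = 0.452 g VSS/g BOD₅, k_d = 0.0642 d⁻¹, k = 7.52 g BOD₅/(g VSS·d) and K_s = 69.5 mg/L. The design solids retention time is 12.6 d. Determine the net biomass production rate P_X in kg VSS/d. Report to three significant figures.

P_X ≈ 5710 kg VSS/d

From the Monod/SRT balance for a CMAS, S = K_s·(1+k_d θ_c)/[θ_c·(Y k − k_d) − 1] = 69.5 × (1 + 0.0642 × 12.6) / [12.6 × (0.452 × 7.52 − 0.0642) − 1] = 125.7 / 41.02 = 3.065 mg/L.
Correct the yield for decay: Y_obs = Y/(1 + k_d θ_c) = 0.452 / (1 + 0.0642 × 12.6) = 0.452 / 1.809 = 0.2499.
ΔS = 843 − 3.06 = 839.9 mg/L, so the substrate removal rate is 27200 × 839.9/1000 = 22846 kg BOD₅/d.
P_X = Y_obs · Q(S₀ − S) = 0.2499 × 22846 = 5709 kg VSS/d.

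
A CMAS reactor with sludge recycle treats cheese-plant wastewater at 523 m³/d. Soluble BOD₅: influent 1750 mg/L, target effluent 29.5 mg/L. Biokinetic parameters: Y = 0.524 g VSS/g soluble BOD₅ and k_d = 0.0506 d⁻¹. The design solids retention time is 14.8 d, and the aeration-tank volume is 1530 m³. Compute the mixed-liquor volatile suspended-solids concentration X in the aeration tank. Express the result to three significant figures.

X ≈ 2610 mg/L

Solving the biomass balance for X: X = Y Q (S₀−S) θ_c / [V (1+k_d θ_c)] = 0.524 × 523 × (1750 − 29.5) × 14.8 / [1530 × (1 + 0.0506 × 14.8)] = 2608 mg/L.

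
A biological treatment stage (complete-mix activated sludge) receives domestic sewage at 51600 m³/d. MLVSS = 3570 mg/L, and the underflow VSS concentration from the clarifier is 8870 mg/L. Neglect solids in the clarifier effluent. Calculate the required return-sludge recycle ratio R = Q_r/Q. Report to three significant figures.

R = Q_r/Q = X/(X_r − X) = 3570 / (8870 − 3570) = 0.6736.

R ≈ 0.674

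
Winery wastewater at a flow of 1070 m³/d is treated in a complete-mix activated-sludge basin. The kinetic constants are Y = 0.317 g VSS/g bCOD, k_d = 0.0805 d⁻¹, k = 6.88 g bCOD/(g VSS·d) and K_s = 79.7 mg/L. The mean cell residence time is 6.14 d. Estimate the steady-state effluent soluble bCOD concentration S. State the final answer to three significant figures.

S ≈ 10.0 mg/L

Effluent substrate depends only on kinetics and SRT: S = K_s(1 + k_d θ_c) / [θ_c(Yk − k_d) − 1] = 79.7 × (1 + 0.0805 × 6.14) / [6.14 × (0.317 × 6.88 − 0.0805) − 1] = 119.1 / 11.90 = 10.01 mg/L.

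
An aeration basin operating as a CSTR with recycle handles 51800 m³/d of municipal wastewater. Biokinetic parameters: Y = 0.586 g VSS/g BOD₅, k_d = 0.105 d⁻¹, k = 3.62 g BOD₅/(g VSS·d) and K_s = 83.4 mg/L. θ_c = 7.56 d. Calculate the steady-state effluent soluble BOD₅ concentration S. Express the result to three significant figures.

For a completely mixed reactor with recycle the Lawrence–McCarty relation gives S = K_s·(1 + k_d·θ_c) / [θ_c·(Y·k − k_d) − 1] = 83.4 × (1 + 0.105 × 7.56) / [7.56 × (0.586 × 3.62 − 0.105) − 1] = 149.6 / 14.24 = 10.50 mg/L.

S ≈ 10.5 mg/L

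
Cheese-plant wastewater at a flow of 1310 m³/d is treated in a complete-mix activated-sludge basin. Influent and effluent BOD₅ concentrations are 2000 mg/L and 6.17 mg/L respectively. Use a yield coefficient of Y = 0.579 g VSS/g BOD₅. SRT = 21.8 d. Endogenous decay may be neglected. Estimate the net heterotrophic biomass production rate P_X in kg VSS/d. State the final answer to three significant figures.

No decay correction is needed, so Y_obs = Y = 0.579.
Q·(S₀ − S) = 1310 × (2000 − 6.17) × 10⁻³ = 2612 kg/d removed.
P_X = Y_obs · Q(S₀ − S) = 0.5790 × 2612 = 1512 kg VSS/d.

P_X ≈ 1510 kg VSS/d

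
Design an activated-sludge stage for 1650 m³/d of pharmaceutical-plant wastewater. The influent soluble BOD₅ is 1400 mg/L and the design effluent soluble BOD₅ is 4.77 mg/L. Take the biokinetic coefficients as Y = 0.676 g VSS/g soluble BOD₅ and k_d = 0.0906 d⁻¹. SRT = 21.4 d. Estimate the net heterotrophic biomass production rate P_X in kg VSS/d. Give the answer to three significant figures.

Observed yield with endogenous decay: Y_obs = Y / (1 + k_d·θ_c) = 0.676 / (1 + 0.0906 × 21.4) = 0.676 / 2.939 = 0.2300 g VSS/g soluble BOD₅.
Mass of soluble BOD₅ removed per day: Q(S₀ − S) = 1650 × 1395 g/m³ = 2302 kg/d.
P_X = Y_obs · Q(S₀ − S) = 0.2300 × 2302 = 529.5 kg VSS/d.

P_X ≈ 530 kg VSS/d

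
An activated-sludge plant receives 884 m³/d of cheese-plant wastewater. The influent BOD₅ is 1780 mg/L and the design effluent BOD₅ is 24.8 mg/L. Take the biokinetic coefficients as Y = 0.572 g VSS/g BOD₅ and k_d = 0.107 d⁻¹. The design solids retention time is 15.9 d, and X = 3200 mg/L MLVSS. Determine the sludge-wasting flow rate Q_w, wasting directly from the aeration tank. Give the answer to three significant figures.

Q_w ≈ 103 m³/d

Steady-state biomass mass balance: V·X·(1 + k_d·θ_c) = Y·Q·(S₀ − S)·θ_c, so V = 0.572 × 884 × (1780 − 24.8) × 15.9 / [3200 × (1 + 0.107 × 15.9)] = 1.41×10^7 / 8644 = 1632 m³.
With mixed-liquor wasting, θ_c = V/Q_w, so Q_w = V/θ_c = 1632/15.9 = 102.7 m³/d.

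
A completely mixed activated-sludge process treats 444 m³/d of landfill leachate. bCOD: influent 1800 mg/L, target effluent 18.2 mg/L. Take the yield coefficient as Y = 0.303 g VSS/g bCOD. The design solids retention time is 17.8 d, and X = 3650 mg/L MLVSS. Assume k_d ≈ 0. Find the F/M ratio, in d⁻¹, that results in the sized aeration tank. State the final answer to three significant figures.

F/M ≈ 0.187 d⁻¹

With k_d = 0 the design equation reduces to V = Y Q (S₀−S) θ_c / X = 0.303 × 444 × (1800 − 18.2) × 17.8 / 3650 = 1169 m³.
Food-to-microorganism ratio F/M = Q S₀ / (V X) = 444 × 1800 / (1169 × 3650) = 0.1873 d⁻¹.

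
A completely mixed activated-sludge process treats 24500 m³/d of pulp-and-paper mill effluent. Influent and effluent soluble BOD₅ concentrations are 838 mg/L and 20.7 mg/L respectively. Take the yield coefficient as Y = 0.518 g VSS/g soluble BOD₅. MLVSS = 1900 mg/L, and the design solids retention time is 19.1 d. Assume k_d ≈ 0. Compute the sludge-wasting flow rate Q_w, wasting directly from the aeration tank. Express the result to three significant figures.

Q_w ≈ 5460 m³/d

V·X = Y·Q·ΔS·θ_c gives V = 0.518 × 24500 × (838 − 20.7) × 19.1 / 1900 = 104269 m³.
With mixed-liquor wasting, θ_c = V/Q_w, so Q_w = V/θ_c = 104269/19.1 = 5459 m³/d.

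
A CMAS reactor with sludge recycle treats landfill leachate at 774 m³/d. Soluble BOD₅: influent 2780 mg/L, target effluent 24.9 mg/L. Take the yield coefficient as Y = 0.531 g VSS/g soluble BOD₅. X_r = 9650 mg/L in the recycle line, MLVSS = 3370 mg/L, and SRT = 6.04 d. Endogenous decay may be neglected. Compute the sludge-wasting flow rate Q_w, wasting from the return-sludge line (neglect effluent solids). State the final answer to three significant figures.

With k_d = 0 the design equation reduces to V = Y Q (S₀−S) θ_c / X = 0.531 × 774 × (2780 − 24.9) × 6.04 / 3370 = 2029 m³.
θ_c = V·X/(Q_w·X_r) when wasting from the recycle, so Q_w = V·X/(θ_c·X_r) = 2029 × 3370 / (6.04 × 9650) = 117.3 m³/d.

Q_w ≈ 117 m³/d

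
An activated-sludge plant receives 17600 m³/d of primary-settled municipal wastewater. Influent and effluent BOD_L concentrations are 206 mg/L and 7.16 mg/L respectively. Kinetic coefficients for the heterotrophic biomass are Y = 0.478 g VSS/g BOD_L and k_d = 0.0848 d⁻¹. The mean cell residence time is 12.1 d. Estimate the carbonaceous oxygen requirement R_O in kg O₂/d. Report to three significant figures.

Observed yield with endogenous decay: Y_obs = Y / (1 + k_d·θ_c) = 0.478 / (1 + 0.0848 × 12.1) = 0.478 / 2.026 = 0.2359 g VSS/g BOD_L.
Substrate removed = Q·(S₀ − S) = 17600 m³/d × (206 − 7.16) g/m³ = 3.5×10^6 g/d = 3500 kg/d.
Net sludge production P_X = 0.2359 × 3500 = 825.6 kg VSS/d.
R_O = Q·(S₀ − S) − 1.42·P_X = 3500 − 1.42 × 825.6 = 2327 kg O₂/d.

R_O ≈ 2330 kg O₂/d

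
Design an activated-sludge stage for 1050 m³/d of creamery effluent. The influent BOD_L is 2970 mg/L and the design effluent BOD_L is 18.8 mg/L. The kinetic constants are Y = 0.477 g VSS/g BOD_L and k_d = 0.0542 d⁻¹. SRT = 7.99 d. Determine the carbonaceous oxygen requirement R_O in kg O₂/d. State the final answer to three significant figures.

R_O ≈ 1630 kg O₂/d

The observed yield is Y_obs = Y/(1 + k_d·θ_c) = 0.477 / (1 + 0.0542 × 7.99) = 0.477 / 1.433 = 0.3329 g VSS per g BOD_L removed.
Mass of BOD_L removed per day: Q(S₀ − S) = 1050 × 2951 g/m³ = 3099 kg/d.
Net sludge production P_X = 0.3329 × 3099 = 1031 kg VSS/d.
R_O = Q·ΔS − 1.42 P_X = 3099 − 1465 = 1634 kg O₂/d.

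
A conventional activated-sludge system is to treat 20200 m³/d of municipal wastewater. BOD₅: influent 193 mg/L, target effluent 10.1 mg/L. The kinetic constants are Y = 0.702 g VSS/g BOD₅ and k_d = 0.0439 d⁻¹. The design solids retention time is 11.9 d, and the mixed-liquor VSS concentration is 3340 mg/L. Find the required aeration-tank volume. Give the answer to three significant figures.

V ≈ 6070 m³

Rearranging the biomass balance for a CMAS with decay, V = Y·Q·ΔS·θ_c / [X·(1+k_d θ_c)] = 0.702 × 20200 × (193 − 10.1) × 11.9 / [3340 × (1 + 0.0439 × 11.9)] = 3.09×10^7 / 5085 = 6070 m³.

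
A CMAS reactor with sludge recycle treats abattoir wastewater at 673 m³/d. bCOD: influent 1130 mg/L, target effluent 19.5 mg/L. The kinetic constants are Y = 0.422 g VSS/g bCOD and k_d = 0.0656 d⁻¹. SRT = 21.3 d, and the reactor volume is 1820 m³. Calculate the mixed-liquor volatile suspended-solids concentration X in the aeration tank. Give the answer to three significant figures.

From V·X·(1 + k_d·θ_c) = Y·Q·(S₀ − S)·θ_c: X = 0.422 × 673 × (1130 − 19.5) × 21.3 / [1820 × (1 + 0.0656 × 21.3)] = 1540 mg/L.

X ≈ 1540 mg/L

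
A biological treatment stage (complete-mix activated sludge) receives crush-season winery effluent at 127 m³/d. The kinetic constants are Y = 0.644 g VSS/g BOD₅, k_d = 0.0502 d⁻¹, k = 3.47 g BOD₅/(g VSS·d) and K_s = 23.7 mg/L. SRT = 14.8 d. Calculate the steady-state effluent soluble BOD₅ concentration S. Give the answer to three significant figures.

From the Monod/SRT balance for a CMAS, S = K_s·(1+k_d θ_c)/[θ_c·(Y k − k_d) − 1] = 23.7 × (1 + 0.0502 × 14.8) / [14.8 × (0.644 × 3.47 − 0.0502) − 1] = 41.31 / 31.33 = 1.318 mg/L.

S ≈ 1.32 mg/L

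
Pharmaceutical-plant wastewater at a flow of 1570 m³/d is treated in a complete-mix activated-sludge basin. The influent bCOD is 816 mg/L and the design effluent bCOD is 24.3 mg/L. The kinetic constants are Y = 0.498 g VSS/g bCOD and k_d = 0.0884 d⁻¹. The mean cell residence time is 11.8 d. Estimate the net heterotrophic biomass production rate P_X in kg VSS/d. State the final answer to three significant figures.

Correct the yield for decay: Y_obs = Y/(1 + k_d θ_c) = 0.498 / (1 + 0.0884 × 11.8) = 0.498 / 2.043 = 0.2437.
Mass of bCOD removed per day: Q(S₀ − S) = 1570 × 791.7 g/m³ = 1243 kg/d.
P_X = Y_obs · Q(S₀ − S) = 0.2437 × 1243 = 303.0 kg VSS/d.

P_X ≈ 303 kg VSS/d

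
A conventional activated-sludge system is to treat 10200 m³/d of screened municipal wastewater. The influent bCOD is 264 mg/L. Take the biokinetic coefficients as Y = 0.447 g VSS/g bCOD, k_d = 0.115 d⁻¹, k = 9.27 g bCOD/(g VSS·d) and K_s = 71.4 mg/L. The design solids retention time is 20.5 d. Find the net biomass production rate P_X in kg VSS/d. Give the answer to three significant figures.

P_X ≈ 355 kg VSS/d

For a completely mixed reactor with recycle the Lawrence–McCarty relation gives S = K_s·(1 + k_d·θ_c) / [θ_c·(Y·k − k_d) − 1] = 71.4 × (1 + 0.115 × 20.5) / [20.5 × (0.447 × 9.27 − 0.115) − 1] = 239.7 / 81.59 = 2.938 mg/L.
Correct the yield for decay: Y_obs = Y/(1 + k_d θ_c) = 0.447 / (1 + 0.115 × 20.5) = 0.447 / 3.357 = 0.1331.
Substrate removed = Q·(S₀ − S) = 10200 m³/d × (264 − 2.94) g/m³ = 2.66×10^6 g/d = 2663 kg/d.
So the net sludge growth is P_X = 0.1331 × 2663 = 354.5 kg VSS/d.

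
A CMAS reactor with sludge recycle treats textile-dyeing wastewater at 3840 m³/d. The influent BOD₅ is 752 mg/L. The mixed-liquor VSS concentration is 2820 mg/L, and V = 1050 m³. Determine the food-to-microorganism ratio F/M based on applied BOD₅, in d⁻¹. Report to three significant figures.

F/M ≈ 0.975 d⁻¹

F/M = applied load / biomass = Q·S₀/(V·X) = 3840 × 752 / (1050 × 2820) = 0.9752 d⁻¹.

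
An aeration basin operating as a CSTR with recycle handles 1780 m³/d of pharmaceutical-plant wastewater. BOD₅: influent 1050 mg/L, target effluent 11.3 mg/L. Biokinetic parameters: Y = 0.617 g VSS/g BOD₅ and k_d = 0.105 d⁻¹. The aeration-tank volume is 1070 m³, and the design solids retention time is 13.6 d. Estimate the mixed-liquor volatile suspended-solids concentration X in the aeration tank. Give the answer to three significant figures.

From V·X·(1 + k_d·θ_c) = Y·Q·(S₀ − S)·θ_c: X = 0.617 × 1780 × (1050 − 11.3) × 13.6 / [1070 × (1 + 0.105 × 13.6)] = 5972 mg/L.

X ≈ 5970 mg/L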